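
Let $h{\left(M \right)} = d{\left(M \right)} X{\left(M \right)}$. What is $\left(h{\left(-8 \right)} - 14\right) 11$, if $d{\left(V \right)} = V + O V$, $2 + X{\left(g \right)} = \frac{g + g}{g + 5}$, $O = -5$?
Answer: $\frac{3058}{3} \approx 1019.3$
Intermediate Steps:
$X{\left(g \right)} = -2 + \frac{2 g}{5 + g}$ ($X{\left(g \right)} = -2 + \frac{g + g}{g + 5} = -2 + \frac{2 g}{5 + g}$)
$d{\left(V \right)} = - 4 V$ ($d{\left(V \right)} = V - 5 V = - 4 V$)
$h{\left(M \right)} = \frac{40 M}{5 + M}$ ($h{\left(M \right)} = - 4 M \left(- \frac{10}{5 + M}\right) = \frac{40 M}{5 + M}$)
$\left(h{\left(-8 \right)} - 14\right) 11 = \left(40 \left(-8\right) \frac{1}{5 - 8} - 14\right) 11 = \left(40 \left(-8\right) \frac{1}{-3} - 14\right) 11 = \left(40 \left(-8\right) \left(- \frac{1}{3}\right) - 14\right) 11 = \left(\frac{320}{3} - 14\right) 11 = \frac{278}{3} \cdot 11 = \frac{3058}{3}$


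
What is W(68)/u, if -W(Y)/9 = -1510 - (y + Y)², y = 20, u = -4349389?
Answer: -83286/4349389 ≈ -0.019149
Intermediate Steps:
W(Y) = 13590 + 9*(20 + Y)² (W(Y) = -9*(-1510 - (20 + Y)²) = 13590 + 9*(20 + Y)²)
W(68)/u = (13590 + 9*(20 + 68)²)/(-4349389) = (13590 + 9*88²)*(-1/4349389) = (13590 + 9*7744)*(-1/4349389) = (13590 + 69696)*(-1/4349389) = 83286*(-1/4349389) = -83286/4349389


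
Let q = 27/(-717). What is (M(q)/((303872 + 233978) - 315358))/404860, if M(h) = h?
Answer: -3/7176222852560 ≈ -4.1805e-13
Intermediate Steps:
q = -9/239 (q = 27*(-1/717) = -9/239 ≈ -0.037657)
(M(q)/((303872 + 233978) - 315358))/404860 = -9/(239*((303872 + 233978) - 315358))/404860 = -9/(239*(537850 - 315358))*(1/404860) = -9/239/222492*(1/404860) = -9/239*1/222492*(1/404860) = -3/17725196*1/404860 = -3/7176222852560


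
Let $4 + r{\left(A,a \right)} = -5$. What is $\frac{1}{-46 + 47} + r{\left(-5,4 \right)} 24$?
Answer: $-215$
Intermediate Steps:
$r{\left(A,a \right)} = -9$ ($r{\left(A,a \right)} = -4 - 5 = -9$)
$\frac{1}{-46 + 47} + r{\left(-5,4 \right)} 24 = \frac{1}{-46 + 47} - 216 = 1^{-1} - 216 = 1 - 216 = -215$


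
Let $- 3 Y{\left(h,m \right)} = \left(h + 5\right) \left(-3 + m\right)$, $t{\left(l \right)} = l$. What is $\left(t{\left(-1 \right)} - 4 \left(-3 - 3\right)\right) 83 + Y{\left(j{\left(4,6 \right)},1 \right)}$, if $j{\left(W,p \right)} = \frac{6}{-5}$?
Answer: $\frac{28673}{15} \approx 1911.5$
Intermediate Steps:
$j{\left(W,p \right)} = - \frac{6}{5}$ ($j{\left(W,p \right)} = 6 \left(- \frac{1}{5}\right) = - \frac{6}{5}$)
$Y{\left(h,m \right)} = - \frac{\left(-3 + m\right) \left(5 + h\right)}{3}$ ($Y{\left(h,m \right)} = - \frac{\left(h + 5\right) \left(-3 + m\right)}{3} = - \frac{\left(5 + h\right) \left(-3 + m\right)}{3} = - \frac{\left(-3 + m\right) \left(5 + h\right)}{3}$)
$\left(t{\left(-1 \right)} - 4 \left(-3 - 3\right)\right) 83 + Y{\left(j{\left(4,6 \right)},1 \right)} = \left(-1 - 4 \left(-3 - 3\right)\right) 83 - \left(- \frac{32}{15} - \frac{2}{5}\right) = \left(-1 - 4 \left(-6\right)\right) 83 + \left(5 - \frac{6}{5} - \frac{5}{3} + \frac{2}{5}\right) = \left(-1 - -24\right) 83 + \frac{38}{15} = \left(-1 + 24\right) 83 + \frac{38}{15} = 23 \cdot 83 + \frac{38}{15} = 1909 + \frac{38}{15} = \frac{28673}{15}$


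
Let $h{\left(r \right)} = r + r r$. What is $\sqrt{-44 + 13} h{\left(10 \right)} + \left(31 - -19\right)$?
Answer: $50 + 110 i \sqrt{31} \approx 50.0 + 612.45 i$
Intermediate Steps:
$h{\left(r \right)} = r + r^{2}$
$\sqrt{-44 + 13} h{\left(10 \right)} + \left(31 - -19\right) = \sqrt{-44 + 13} \cdot 10 \left(1 + 10\right) + \left(31 - -19\right) = \sqrt{-31} \cdot 10 \cdot 11 + \left(31 + 19\right) = i \sqrt{31} \cdot 110 + 50 = 110 i \sqrt{31} + 50 = 50 + 110 i \sqrt{31}$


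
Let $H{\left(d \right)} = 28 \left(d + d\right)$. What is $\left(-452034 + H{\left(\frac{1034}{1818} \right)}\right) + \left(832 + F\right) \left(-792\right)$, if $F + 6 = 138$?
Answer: $- \frac{1104880546}{909} \approx -1.2155 \cdot 10^{6}$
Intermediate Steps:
$F = 132$ ($F = -6 + 138 = 132$)
$H{\left(d \right)} = 56 d$ ($H{\left(d \right)} = 28 \cdot 2 d = 56 d$)
$\left(-452034 + H{\left(\frac{1034}{1818} \right)}\right) + \left(832 + F\right) \left(-792\right) = \left(-452034 + 56 \cdot \frac{1034}{1818}\right) + \left(832 + 132\right) \left(-792\right) = \left(-452034 + 56 \cdot 1034 \cdot \frac{1}{1818}\right) + 964 \left(-792\right) = \left(-452034 + 56 \cdot \frac{517}{909}\right) - 763488 = \left(-452034 + \frac{28952}{909}\right) - 763488 = - \frac{410869954}{909} - 763488 = - \frac{1104880546}{909}$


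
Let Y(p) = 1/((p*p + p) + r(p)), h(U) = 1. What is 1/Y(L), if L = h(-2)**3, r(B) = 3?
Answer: 5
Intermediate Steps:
L = 1 (L = 1**3 = 1)
Y(p) = 1/(3 + p + p**2) (Y(p) = 1/((p*p + p) + 3) = 1/((p**2 + p) + 3) = 1/((p + p**2) + 3) = 1/(3 + p + p**2))
1/Y(L) = 1/(1/(3 + 1 + 1**2)) = 1/(1/(3 + 1 + 1)) = 1/(1/5) = 5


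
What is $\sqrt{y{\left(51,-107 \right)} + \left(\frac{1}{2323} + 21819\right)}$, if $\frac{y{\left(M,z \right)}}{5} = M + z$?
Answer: $\frac{\sqrt{116231532654}}{2323} \approx 146.76$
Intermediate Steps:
$y{\left(M,z \right)} = 5 M + 5 z$ ($y{\left(M,z \right)} = 5 \left(M + z\right) = 5 M + 5 z$)
$\sqrt{y{\left(51,-107 \right)} + \left(\frac{1}{2323} + 21819\right)} = \sqrt{\left(5 \cdot 51 + 5 \left(-107\right)\right) + \left(\frac{1}{2323} + 21819\right)} = \sqrt{\left(255 - 535\right) + \left(\frac{1}{2323} + 21819\right)} = \sqrt{-280 + \frac{50685538}{2323}} = \sqrt{\frac{50035098}{2323}} = \frac{\sqrt{116231532654}}{2323}$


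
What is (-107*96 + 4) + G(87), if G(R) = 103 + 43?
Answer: -10122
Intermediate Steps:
G(R) = 146
(-107*96 + 4) + G(87) = (-107*96 + 4) + 146 = (-10272 + 4) + 146 = -10268 + 146 = -10122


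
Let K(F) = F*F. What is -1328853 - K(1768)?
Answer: -4454677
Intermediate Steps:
K(F) = F**2
-1328853 - K(1768) = -1328853 - 1*1768**2 = -1328853 - 1*3125824 = -1328853 - 3125824 = -4454677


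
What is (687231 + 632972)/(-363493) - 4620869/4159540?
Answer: -651917338367/137451243020 ≈ -4.7429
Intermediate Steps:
(687231 + 632972)/(-363493) - 4620869/4159540 = 1320203*(-1/363493) - 4620869*1/4159540 = -1320203/363493 - 420079/378140 = -651917338367/137451243020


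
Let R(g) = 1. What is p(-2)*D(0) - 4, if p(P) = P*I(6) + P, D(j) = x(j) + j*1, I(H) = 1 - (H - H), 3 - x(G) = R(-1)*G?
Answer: -16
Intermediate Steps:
x(G) = 3 - G
I(H) = 1 (I(H) = 1 - 1*0 = 1 + 0 = 1)
D(j) = 3 (D(j) = (3 - j) + j*1 = (3 - j) + j = 3)
p(P) = 2*P (p(P) = P*1 + P = P + P = 2*P)
p(-2)*D(0) - 4 = (2*(-2))*3 - 4 = -4*3 - 4 = -12 - 4 = -16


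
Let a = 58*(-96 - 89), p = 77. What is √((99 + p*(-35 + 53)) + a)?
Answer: 43*I*√5 ≈ 96.151*I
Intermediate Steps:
a = -10730 (a = 58*(-185) = -10730)
√((99 + p*(-35 + 53)) + a) = √((99 + 77*(-35 + 53)) - 10730) = √((99 + 77*18) - 10730) = √((99 + 1386) - 10730) = √(1485 - 10730) = √(-9245) = 43*I*√5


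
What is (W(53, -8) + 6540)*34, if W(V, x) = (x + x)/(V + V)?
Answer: 11784808/53 ≈ 2.2235e+5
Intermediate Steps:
W(V, x) = x/V (W(V, x) = (2*x)/((2*V)) = (2*x)*(1/(2*V)) = x/V)
(W(53, -8) + 6540)*34 = (-8/53 + 6540)*34 = (346612/53)*34 = 11784808/53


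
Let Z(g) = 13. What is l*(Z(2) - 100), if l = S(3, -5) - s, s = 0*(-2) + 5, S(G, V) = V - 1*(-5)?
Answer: 435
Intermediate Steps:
S(G, V) = 5 + V (S(G, V) = V + 5 = 5 + V)
s = 5 (s = 0 + 5 = 5)
l = -5 (l = (5 - 5) - 1*5 = 0 - 5 = -5)
l*(Z(2) - 100) = -5*(13 - 100) = -5*(-87) = 435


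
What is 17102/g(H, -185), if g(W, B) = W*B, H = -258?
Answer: 8551/23865 ≈ 0.35831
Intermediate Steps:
g(W, B) = B*W
17102/g(H, -185) = 17102/((-185*(-258))) = 17102/47730 = 17102*(1/47730) = 8551/23865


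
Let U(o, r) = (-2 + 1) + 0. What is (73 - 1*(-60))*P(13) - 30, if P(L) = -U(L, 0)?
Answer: 103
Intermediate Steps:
U(o, r) = -1 (U(o, r) = -1 + 0 = -1)
P(L) = 1 (P(L) = -1*(-1) = 1)
(73 - 1*(-60))*P(13) - 30 = (73 - 1*(-60))*1 - 30 = (73 + 60)*1 - 30 = 133*1 - 30 = 133 - 30 = 103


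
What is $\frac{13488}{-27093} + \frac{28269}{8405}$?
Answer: $\frac{217508459}{75905555} \approx 2.8655$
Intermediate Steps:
$\frac{13488}{-27093} + \frac{28269}{8405} = 13488 \left(- \frac{1}{27093}\right) + 28269 \cdot \frac{1}{8405} = - \frac{4496}{9031} + \frac{28269}{8405} = \frac{217508459}{75905555}$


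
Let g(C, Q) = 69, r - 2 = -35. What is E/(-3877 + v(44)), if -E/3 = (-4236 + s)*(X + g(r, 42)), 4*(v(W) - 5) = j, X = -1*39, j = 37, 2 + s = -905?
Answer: -1851480/15451 ≈ -119.83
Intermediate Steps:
s = -907 (s = -2 - 905 = -907)
X = -39
r = -33 (r = 2 - 35 = -33)
v(W) = 57/4 (v(W) = 5 + (1/4)*37 = 5 + 37/4 = 57/4)
E = 462870 (E = -3*(-4236 - 907)*(-39 + 69) = -(-15429)*30 = -3*(-154290) = 462870)
E/(-3877 + v(44)) = 462870/(-3877 + 57/4) = 462870/(-15451/4) = 462870*(-4/15451) = -1851480/15451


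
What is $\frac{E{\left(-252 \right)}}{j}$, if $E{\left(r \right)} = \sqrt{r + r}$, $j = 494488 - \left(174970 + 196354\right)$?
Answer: $\frac{3 i \sqrt{14}}{61582} \approx 0.00018228 i$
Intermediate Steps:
$j = 123164$ ($j = 494488 - 371324 = 123164$)
$E{\left(r \right)} = \sqrt{2} \sqrt{r}$ ($E{\left(r \right)} = \sqrt{2 r} = \sqrt{2} \sqrt{r}$)
$\frac{E{\left(-252 \right)}}{j} = \frac{\sqrt{2} \sqrt{-252}}{123164} = \sqrt{2} \cdot 6 i \sqrt{7} \cdot \frac{1}{123164} = 6 i \sqrt{14} \cdot \frac{1}{123164} = \frac{3 i \sqrt{14}}{61582}$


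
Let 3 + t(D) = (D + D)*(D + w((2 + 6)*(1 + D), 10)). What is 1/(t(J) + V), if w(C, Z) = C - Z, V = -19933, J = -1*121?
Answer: 1/244086 ≈ 4.0969e-6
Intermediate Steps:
J = -121
t(D) = -3 + 2*D*(-2 + 9*D) (t(D) = -3 + (D + D)*(D + ((2 + 6)*(1 + D) - 1*10)) = -3 + (2*D)*(D + (8*(1 + D) - 10)) = -3 + (2*D)*(D + ((8 + 8*D) - 10)) = -3 + (2*D)*(D + (-2 + 8*D)) = -3 + (2*D)*(-2 + 9*D) = -3 + 2*D*(-2 + 9*D))
1/(t(J) + V) = 1/((-3 - 4*(-121) + 18*(-121)²) - 19933) = 1/((-3 + 484 + 18*14641) - 19933) = 1/((-3 + 484 + 263538) - 19933) = 1/(264019 - 19933) = 1/244086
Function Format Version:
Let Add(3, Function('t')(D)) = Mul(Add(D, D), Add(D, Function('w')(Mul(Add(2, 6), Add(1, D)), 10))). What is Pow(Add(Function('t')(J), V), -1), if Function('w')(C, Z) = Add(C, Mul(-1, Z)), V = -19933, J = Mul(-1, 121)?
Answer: Rational(1, 244086) ≈ 4.0969e-6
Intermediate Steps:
J = -121
Function('t')(D) = Add(-3, Mul(2, D, Add(-2, Mul(9, D)))) (Function('t')(D) = Add(-3, Mul(Add(D, D), Add(D, Add(Mul(Add(2, 6), Add(1, D)), Mul(-1, 10))))) = Add(-3, Mul(Mul(2, D), Add(D, Add(Mul(8, Add(1, D)), -10)))) = Add(-3, Mul(Mul(2, D), Add(D, Add(Add(8, Mul(8, D)), -10)))) = Add(-3, Mul(Mul(2, D), Add(D, Add(-2, Mul(8, D))))) = Add(-3, Mul(Mul(2, D), Add(-2, Mul(9, D)))) = Add(-3, Mul(2, D, Add(-2, Mul(9, D)))))
Pow(Add(Function('t')(J), V), -1) = Pow(Add(Add(-3, Mul(-4, -121), Mul(18, Pow(-121, 2))), -19933), -1) = Pow(Add(Add(-3, 484, Mul(18, 14641)), -19933), -1) = Pow(Add(Add(-3, 484, 263538), -19933), -1) = Pow(Add(264019, -19933), -1) = Pow(244086, -1) = Rational(1, 244086)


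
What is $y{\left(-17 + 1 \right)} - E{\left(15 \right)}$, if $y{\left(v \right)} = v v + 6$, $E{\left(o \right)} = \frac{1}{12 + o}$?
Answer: $\frac{7073}{27} \approx 261.96$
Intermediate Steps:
$y{\left(v \right)} = 6 + v^{2}$ ($y{\left(v \right)} = v^{2} + 6 = 6 + v^{2}$)
$y{\left(-17 + 1 \right)} - E{\left(15 \right)} = \left(6 + \left(-17 + 1\right)^{2}\right) - \frac{1}{12 + 15} = \left(6 + \left(-16\right)^{2}\right) - \frac{1}{27} = \left(6 + 256\right) - \frac{1}{27} = 262 - \frac{1}{27} = \frac{7073}{27}$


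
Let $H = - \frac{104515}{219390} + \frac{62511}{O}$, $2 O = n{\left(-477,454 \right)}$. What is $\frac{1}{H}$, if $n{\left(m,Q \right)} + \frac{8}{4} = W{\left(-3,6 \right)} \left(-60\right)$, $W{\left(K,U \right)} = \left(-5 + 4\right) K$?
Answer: $- \frac{3992898}{2744759831} \approx -0.0014547$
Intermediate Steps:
$W{\left(K,U \right)} = - K$
$n{\left(m,Q \right)} = -182$ ($n{\left(m,Q \right)} = -2 + \left(-1\right) \left(-3\right) \left(-60\right) = -2 + 3 \left(-60\right) = -2 - 180 = -182$)
$O = -91$ ($O = \frac{1}{2} \left(-182\right) = -91$)
$H = - \frac{2744759831}{3992898}$ ($H = - \frac{104515}{219390} + \frac{62511}{-91} = \left(-104515\right) \frac{1}{219390} + 62511 \left(- \frac{1}{91}\right) = - \frac{20903}{43878} - \frac{62511}{91} = - \frac{2744759831}{3992898} \approx -687.41$)
$\frac{1}{H} = \frac{1}{- \frac{2744759831}{3992898}} = - \frac{3992898}{2744759831}$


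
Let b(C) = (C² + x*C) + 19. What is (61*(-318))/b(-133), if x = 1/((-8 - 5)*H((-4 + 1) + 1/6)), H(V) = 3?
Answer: -756522/690745 ≈ -1.0952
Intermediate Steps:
x = -1/39 (x = 1/((-8 - 5)*3) = 1/(-13*3) = 1/(-39) = -1/39 ≈ -0.025641)
b(C) = 19 + C² - C/39 (b(C) = (C² - C/39) + 19 = 19 + C² - C/39)
(61*(-318))/b(-133) = (61*(-318))/(19 + (-133)² - 1/39*(-133)) = -19398/(19 + 17689 + 133/39) = -19398/690745/39 = -19398*39/690745 = -756522/690745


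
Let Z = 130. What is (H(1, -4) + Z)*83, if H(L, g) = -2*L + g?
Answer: 10292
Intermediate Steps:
H(L, g) = g - 2*L
(H(1, -4) + Z)*83 = ((-4 - 2*1) + 130)*83 = ((-4 - 2) + 130)*83 = (-6 + 130)*83 = 124*83 = 10292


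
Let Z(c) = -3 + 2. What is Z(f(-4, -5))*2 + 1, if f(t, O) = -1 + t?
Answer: -1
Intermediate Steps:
Z(c) = -1
Z(f(-4, -5))*2 + 1 = -1*2 + 1 = -2 + 1 = -1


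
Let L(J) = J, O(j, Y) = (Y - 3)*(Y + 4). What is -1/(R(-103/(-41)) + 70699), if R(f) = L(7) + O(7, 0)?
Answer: -1/70694 ≈ -1.4145e-5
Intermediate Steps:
O(j, Y) = (-3 + Y)*(4 + Y)
R(f) = -5 (R(f) = 7 + (-12 + 0 + 0²) = 7 + (-12 + 0 + 0) = 7 - 12 = -5)
-1/(R(-103/(-41)) + 70699) = -1/(-5 + 70699) = -1/70694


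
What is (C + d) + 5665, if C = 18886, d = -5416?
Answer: 19135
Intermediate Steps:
(C + d) + 5665 = (18886 - 5416) + 5665 = 13470 + 5665 = 19135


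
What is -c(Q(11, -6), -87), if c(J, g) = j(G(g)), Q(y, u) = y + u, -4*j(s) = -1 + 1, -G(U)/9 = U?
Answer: 0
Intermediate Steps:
G(U) = -9*U
j(s) = 0 (j(s) = -(-1 + 1)/4 = -¼*0 = 0)
Q(y, u) = u + y
c(J, g) = 0
-c(Q(11, -6), -87) = -1*0 = 0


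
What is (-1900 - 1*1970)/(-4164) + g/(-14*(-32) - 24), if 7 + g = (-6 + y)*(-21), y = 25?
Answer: -2071/73564 ≈ -0.028152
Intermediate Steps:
g = -406 (g = -7 + (-6 + 25)*(-21) = -7 + 19*(-21) = -7 - 399 = -406)
(-1900 - 1*1970)/(-4164) + g/(-14*(-32) - 24) = (-1900 - 1*1970)/(-4164) - 406/(-14*(-32) - 24) = (-1900 - 1970)*(-1/4164) - 406/(448 - 24) = -3870*(-1/4164) - 406/424 = 645/694 - 406*1/424 = 645/694 - 203/212 = -2071/73564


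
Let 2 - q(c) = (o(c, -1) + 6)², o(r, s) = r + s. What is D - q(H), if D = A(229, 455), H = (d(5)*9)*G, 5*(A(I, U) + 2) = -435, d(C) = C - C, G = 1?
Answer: -66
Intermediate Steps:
d(C) = 0
A(I, U) = -89 (A(I, U) = -2 + (⅕)*(-435) = -2 - 87 = -89)
H = 0 (H = (0*9)*1 = 0*1 = 0)
D = -89
q(c) = 2 - (5 + c)² (q(c) = 2 - ((c - 1) + 6)² = 2 - ((-1 + c) + 6)² = 2 - (5 + c)²)
D - q(H) = -89 - (2 - (5 + 0)²) = -89 - (2 - 1*5²) = -89 - (2 - 1*25) = -89 - (2 - 25) = -89 - 1*(-23) = -89 + 23 = -66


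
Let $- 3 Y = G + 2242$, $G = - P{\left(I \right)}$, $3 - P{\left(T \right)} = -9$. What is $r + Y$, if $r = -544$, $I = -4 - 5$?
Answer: $- \frac{3862}{3} \approx -1287.3$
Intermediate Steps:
$I = -9$ ($I = -4 - 5 = -9$)
$P{\left(T \right)} = 12$ ($P{\left(T \right)} = 3 - -9 = 3 + 9 = 12$)
$G = -12$ ($G = \left(-1\right) 12 = -12$)
$Y = - \frac{2230}{3}$ ($Y = - \frac{-12 + 2242}{3} = \left(- \frac{1}{3}\right) 2230 = - \frac{2230}{3} \approx -743.33$)
$r + Y = -544 - \frac{2230}{3} = - \frac{3862}{3}$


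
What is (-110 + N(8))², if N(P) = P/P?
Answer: 11881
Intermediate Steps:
N(P) = 1
(-110 + N(8))² = (-110 + 1)² = (-109)² = 11881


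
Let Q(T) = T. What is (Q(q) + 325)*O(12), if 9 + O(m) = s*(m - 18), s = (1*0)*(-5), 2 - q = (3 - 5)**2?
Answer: -2907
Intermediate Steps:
q = -2 (q = 2 - (3 - 5)**2 = 2 - 1*(-2)**2 = 2 - 1*4 = 2 - 4 = -2)
s = 0 (s = 0*(-5) = 0)
O(m) = -9 (O(m) = -9 + 0*(m - 18) = -9 + 0*(-18 + m) = -9 + 0 = -9)
(Q(q) + 325)*O(12) = (-2 + 325)*(-9) = 323*(-9) = -2907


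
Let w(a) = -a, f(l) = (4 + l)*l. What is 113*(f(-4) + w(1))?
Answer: -113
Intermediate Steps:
f(l) = l*(4 + l)
113*(f(-4) + w(1)) = 113*(-4*(4 - 4) - 1*1) = 113*(-4*0 - 1) = 113*(0 - 1) = 113*(-1) = -113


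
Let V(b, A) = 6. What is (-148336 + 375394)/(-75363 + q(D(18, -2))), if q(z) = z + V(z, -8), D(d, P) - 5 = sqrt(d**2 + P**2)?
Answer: -54837418/18198473 - 2911*sqrt(82)/36396946 ≈ -3.0140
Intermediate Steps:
D(d, P) = 5 + sqrt(P**2 + d**2) (D(d, P) = 5 + sqrt(d**2 + P**2) = 5 + sqrt(P**2 + d**2))
q(z) = 6 + z (q(z) = z + 6 = 6 + z)
(-148336 + 375394)/(-75363 + q(D(18, -2))) = (-148336 + 375394)/(-75363 + (6 + (5 + sqrt((-2)**2 + 18**2)))) = 227058/(-75363 + (6 + (5 + sqrt(4 + 324)))) = 227058/(-75363 + (6 + (5 + sqrt(328)))) = 227058/(-75363 + (6 + (5 + 2*sqrt(82)))) = 227058/(-75363 + (11 + 2*sqrt(82))) = 227058/(-75352 + 2*sqrt(82))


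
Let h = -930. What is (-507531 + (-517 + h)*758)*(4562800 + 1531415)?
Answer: -9777296494755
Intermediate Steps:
(-507531 + (-517 + h)*758)*(4562800 + 1531415) = (-507531 + (-517 - 930)*758)*(4562800 + 1531415) = (-507531 - 1447*758)*6094215 = (-507531 - 1096826)*6094215 = -1604357*6094215 = -9777296494755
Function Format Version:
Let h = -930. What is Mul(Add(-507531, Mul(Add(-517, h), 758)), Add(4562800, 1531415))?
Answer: -9777296494755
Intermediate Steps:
Mul(Add(-507531, Mul(Add(-517, h), 758)), Add(4562800, 1531415)) = Mul(Add(-507531, Mul(Add(-517, -930), 758)), Add(4562800, 1531415)) = Mul(Add(-507531, Mul(-1447, 758)), 6094215) = Mul(Add(-507531, -1096826), 6094215) = Mul(-1604357, 6094215) = -9777296494755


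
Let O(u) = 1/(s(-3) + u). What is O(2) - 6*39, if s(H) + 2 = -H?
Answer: -701/3 ≈ -233.67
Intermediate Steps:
s(H) = -2 - H
O(u) = 1/(1 + u) (O(u) = 1/((-2 - 1*(-3)) + u) = 1/((-2 + 3) + u) = 1/(1 + u))
O(2) - 6*39 = 1/(1 + 2) - 6*39 = 1/3 - 234 = ⅓ - 234 = -701/3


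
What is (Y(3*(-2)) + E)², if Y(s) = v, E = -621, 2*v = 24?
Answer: 370881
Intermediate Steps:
v = 12 (v = (½)*24 = 12)
Y(s) = 12
(Y(3*(-2)) + E)² = (12 - 621)² = (-609)² = 370881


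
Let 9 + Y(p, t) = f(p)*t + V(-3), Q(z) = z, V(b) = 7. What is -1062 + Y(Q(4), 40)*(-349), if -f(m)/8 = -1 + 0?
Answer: -112044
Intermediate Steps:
f(m) = 8 (f(m) = -8*(-1 + 0) = -8*(-1) = 8)
Y(p, t) = -2 + 8*t (Y(p, t) = -9 + (8*t + 7) = -9 + (7 + 8*t) = -2 + 8*t)
-1062 + Y(Q(4), 40)*(-349) = -1062 + (-2 + 8*40)*(-349) = -1062 + (-2 + 320)*(-349) = -1062 + 318*(-349) = -1062 - 110982 = -112044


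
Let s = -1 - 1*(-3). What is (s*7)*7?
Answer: 98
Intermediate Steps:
s = 2 (s = -1 + 3 = 2)
(s*7)*7 = (2*7)*7 = 14*7 = 98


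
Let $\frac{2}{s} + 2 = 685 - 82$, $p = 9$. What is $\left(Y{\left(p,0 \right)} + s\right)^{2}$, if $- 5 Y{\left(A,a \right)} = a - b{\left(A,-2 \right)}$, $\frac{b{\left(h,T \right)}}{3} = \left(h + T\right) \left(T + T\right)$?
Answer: $\frac{2547624676}{9030025} \approx 282.13$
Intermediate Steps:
$b{\left(h,T \right)} = 6 T \left(T + h\right)$ ($b{\left(h,T \right)} = 3 \left(h + T\right) \left(T + T\right) = 3 \left(T + h\right) 2 T = 3 \cdot 2 T \left(T + h\right) = 6 T \left(T + h\right)$)
$Y{\left(A,a \right)} = \frac{24}{5} - \frac{12 A}{5} - \frac{a}{5}$ ($Y{\left(A,a \right)} = - \frac{a - 6 \left(-2\right) \left(-2 + A\right)}{5} = - \frac{a - \left(24 - 12 A\right)}{5} = - \frac{a + \left(-24 + 12 A\right)}{5} = - \frac{-24 + a + 12 A}{5} = \frac{24}{5} - \frac{12 A}{5} - \frac{a}{5}$)
$s = \frac{2}{601}$ ($s = \frac{2}{-2 + \left(685 - 82\right)} = \frac{2}{-2 + 603} = \frac{2}{601} \approx 0.0033278$)
$\left(Y{\left(p,0 \right)} + s\right)^{2} = \left(\left(\frac{24}{5} - \frac{108}{5} - 0\right) + \frac{2}{601}\right)^{2} = \left(\left(\frac{24}{5} - \frac{108}{5} + 0\right) + \frac{2}{601}\right)^{2} = \left(- \frac{84}{5} + \frac{2}{601}\right)^{2} = \left(- \frac{50474}{3005}\right)^{2} = \frac{2547624676}{9030025}$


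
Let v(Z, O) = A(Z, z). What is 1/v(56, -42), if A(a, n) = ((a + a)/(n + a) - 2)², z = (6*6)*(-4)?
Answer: 121/1296 ≈ 0.093364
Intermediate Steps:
z = -144 (z = 36*(-4) = -144)
A(a, n) = (-2 + 2*a/(a + n))² (A(a, n) = ((2*a)/(a + n) - 2)² = (2*a/(a + n) - 2)² = (-2 + 2*a/(a + n))²)
v(Z, O) = 82944/(-144 + Z)² (v(Z, O) = 4*(-144)²/(Z - 144)² = 4*20736/(-144 + Z)² = 82944/(-144 + Z)²)
1/v(56, -42) = 1/(82944/(-144 + 56)²) = 1/(82944/(-88)²) = 1/(82944*(1/7744)) = 1/(1296/121) = 121/1296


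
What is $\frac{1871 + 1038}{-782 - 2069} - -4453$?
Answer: $\frac{12692594}{2851} \approx 4452.0$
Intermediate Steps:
$\frac{1871 + 1038}{-782 - 2069} - -4453 = \frac{2909}{-2851} + 4453 = 2909 \left(- \frac{1}{2851}\right) + 4453 = - \frac{2909}{2851} + 4453 = \frac{12692594}{2851}$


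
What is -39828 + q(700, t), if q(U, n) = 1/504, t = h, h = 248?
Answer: -20073311/504 ≈ -39828.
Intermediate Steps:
t = 248
q(U, n) = 1/504
-39828 + q(700, t) = -39828 + 1/504 = -20073311/504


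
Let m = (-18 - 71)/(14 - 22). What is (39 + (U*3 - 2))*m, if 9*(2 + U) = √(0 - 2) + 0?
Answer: 2759/8 + 89*I*√2/24 ≈ 344.88 + 5.2444*I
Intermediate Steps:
U = -2 + I*√2/9 (U = -2 + (√(0 - 2) + 0)/9 = -2 + (√(-2) + 0)/9 = -2 + (I*√2 + 0)/9 = -2 + (I*√2)/9 = -2 + I*√2/9 ≈ -2.0 + 0.15713*I)
m = 89/8 (m = -89/(-8) = -89*(-⅛) = 89/8 ≈ 11.125)
(39 + (U*3 - 2))*m = (39 + ((-2 + I*√2/9)*3 - 2))*(89/8) = (39 + ((-6 + I*√2/3) - 2))*(89/8) = (39 + (-8 + I*√2/3))*(89/8) = (31 + I*√2/3)*(89/8) = 2759/8 + 89*I*√2/24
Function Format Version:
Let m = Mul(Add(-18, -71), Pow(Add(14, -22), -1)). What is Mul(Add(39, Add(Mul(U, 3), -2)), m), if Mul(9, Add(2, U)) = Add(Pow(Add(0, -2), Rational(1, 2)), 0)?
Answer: Add(Rational(2759, 8), Mul(Rational(89, 24), I, Pow(2, Rational(1, 2)))) ≈ Add(344.88, Mul(5.2444, I))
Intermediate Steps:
U = Add(-2, Mul(Rational(1, 9), I, Pow(2, Rational(1, 2)))) (U = Add(-2, Mul(Rational(1, 9), Add(Pow(Add(0, -2), Rational(1, 2)), 0))) = Add(-2, Mul(Rational(1, 9), Add(Pow(-2, Rational(1, 2)), 0))) = Add(-2, Mul(Rational(1, 9), Add(Mul(I, Pow(2, Rational(1, 2))), 0))) = Add(-2, Mul(Rational(1, 9), Mul(I, Pow(2, Rational(1, 2))))) = Add(-2, Mul(Rational(1, 9), I, Pow(2, Rational(1, 2)))) ≈ Add(-2.0000, Mul(0.15713, I)))
m = Rational(89, 8) (m = Mul(-89, Pow(-8, -1)) = Mul(-89, Rational(-1, 8)) = Rational(89, 8) ≈ 11.125)
Mul(Add(39, Add(Mul(U, 3), -2)), m) = Mul(Add(39, Add(Mul(Add(-2, Mul(Rational(1, 9), I, Pow(2, Rational(1, 2)))), 3), -2)), Rational(89, 8)) = Mul(Add(39, Add(Add(-6, Mul(Rational(1, 3), I, Pow(2, Rational(1, 2)))), -2)), Rational(89, 8)) = Mul(Add(39, Add(-8, Mul(Rational(1, 3), I, Pow(2, Rational(1, 2))))), Rational(89, 8)) = Mul(Add(31, Mul(Rational(1, 3), I, Pow(2, Rational(1, 2)))), Rational(89, 8)) = Add(Rational(2759, 8), Mul(Rational(89, 24), I, Pow(2, Rational(1, 2))))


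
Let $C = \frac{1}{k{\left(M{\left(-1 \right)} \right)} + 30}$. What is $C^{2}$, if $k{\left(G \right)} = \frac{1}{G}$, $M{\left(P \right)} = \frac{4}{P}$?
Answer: $\frac{16}{14161} \approx 0.0011299$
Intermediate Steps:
$C = \frac{4}{119}$ ($C = \frac{1}{\frac{1}{4 \frac{1}{-1}} + 30} = \frac{1}{\frac{1}{4 \left(-1\right)} + 30} = \frac{1}{\frac{1}{-4} + 30} = \frac{1}{- \frac{1}{4} + 30} = \frac{1}{\frac{119}{4}} = \frac{4}{119} \approx 0.033613$)
$C^{2} = \left(\frac{4}{119}\right)^{2} = \frac{16}{14161}$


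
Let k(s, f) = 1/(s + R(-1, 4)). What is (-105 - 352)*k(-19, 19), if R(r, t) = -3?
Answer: 457/22 ≈ 20.773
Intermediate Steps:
k(s, f) = 1/(-3 + s) (k(s, f) = 1/(s - 3) = 1/(-3 + s))
(-105 - 352)*k(-19, 19) = (-105 - 352)/(-3 - 19) = -457/(-22) = -457*(-1/22) = 457/22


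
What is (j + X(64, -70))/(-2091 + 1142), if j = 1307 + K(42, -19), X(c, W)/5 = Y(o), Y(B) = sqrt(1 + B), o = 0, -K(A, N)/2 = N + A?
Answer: -1266/949 ≈ -1.3340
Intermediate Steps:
K(A, N) = -2*A - 2*N (K(A, N) = -2*(N + A) = -2*(A + N) = -2*A - 2*N)
X(c, W) = 5 (X(c, W) = 5*sqrt(1 + 0) = 5*sqrt(1) = 5*1 = 5)
j = 1261 (j = 1307 + (-2*42 - 2*(-19)) = 1307 + (-84 + 38) = 1307 - 46 = 1261)
(j + X(64, -70))/(-2091 + 1142) = (1261 + 5)/(-2091 + 1142) = 1266/(-949) = 1266*(-1/949) = -1266/949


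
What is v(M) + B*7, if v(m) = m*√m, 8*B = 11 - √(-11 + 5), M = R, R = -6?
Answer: 77/8 - 55*I*√6/8 ≈ 9.625 - 16.84*I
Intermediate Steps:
M = -6
B = 11/8 - I*√6/8 (B = (11 - √(-11 + 5))/8 = (11 - √(-6))/8 = (11 - I*√6)/8 = 11/8 - I*√6/8 ≈ 1.375 - 0.30619*I)
v(m) = m^(3/2)
v(M) + B*7 = (-6)^(3/2) + (11/8 - I*√6/8)*7 = -6*I*√6 + (77/8 - 7*I*√6/8) = 77/8 - 55*I*√6/8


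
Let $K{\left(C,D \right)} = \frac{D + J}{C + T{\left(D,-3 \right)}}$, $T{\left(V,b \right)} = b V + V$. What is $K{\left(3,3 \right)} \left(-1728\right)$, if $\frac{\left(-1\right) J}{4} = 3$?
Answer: $-5184$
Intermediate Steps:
$T{\left(V,b \right)} = V + V b$ ($T{\left(V,b \right)} = V b + V = V + V b$)
$J = -12$ ($J = \left(-4\right) 3 = -12$)
$K{\left(C,D \right)} = \frac{-12 + D}{C - 2 D}$ ($K{\left(C,D \right)} = \frac{D - 12}{C + D \left(1 - 3\right)} = \frac{-12 + D}{C + D \left(-2\right)} = \frac{-12 + D}{C - 2 D}$)
$K{\left(3,3 \right)} \left(-1728\right) = \frac{-12 + 3}{3 - 6} \left(-1728\right) = \frac{1}{3 - 6} \left(-9\right) \left(-1728\right) = \frac{1}{-3} \left(-9\right) \left(-1728\right) = \left(- \frac{1}{3}\right) \left(-9\right) \left(-1728\right) = 3 \left(-1728\right) = -5184$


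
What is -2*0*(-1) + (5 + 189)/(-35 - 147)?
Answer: -97/91 ≈ -1.0659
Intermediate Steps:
-2*0*(-1) + (5 + 189)/(-35 - 147) = 0*(-1) + 194/(-182) = 0 + 194*(-1/182) = 0 - 97/91 = -97/91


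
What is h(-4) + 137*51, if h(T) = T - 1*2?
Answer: 6981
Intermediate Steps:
h(T) = -2 + T (h(T) = T - 2 = -2 + T)
h(-4) + 137*51 = (-2 - 4) + 137*51 = -6 + 6987 = 6981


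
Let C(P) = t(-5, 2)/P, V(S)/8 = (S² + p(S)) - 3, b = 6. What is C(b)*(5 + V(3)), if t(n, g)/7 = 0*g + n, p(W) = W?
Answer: -2695/6 ≈ -449.17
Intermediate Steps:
V(S) = -24 + 8*S + 8*S² (V(S) = 8*((S² + S) - 3) = 8*((S + S²) - 3) = 8*(-3 + S + S²) = -24 + 8*S + 8*S²)
t(n, g) = 7*n (t(n, g) = 7*(0*g + n) = 7*(0 + n) = 7*n)
C(P) = -35/P (C(P) = (7*(-5))/P = -35/P)
C(b)*(5 + V(3)) = (-35/6)*(5 + (-24 + 8*3 + 8*3²)) = (-35*⅙)*(5 + (-24 + 24 + 8*9)) = -35*(5 + (-24 + 24 + 72))/6 = -35*(5 + 72)/6 = -35/6*77 = -2695/6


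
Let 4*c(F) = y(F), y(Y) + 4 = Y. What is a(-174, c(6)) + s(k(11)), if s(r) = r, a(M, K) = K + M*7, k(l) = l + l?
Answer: -2391/2 ≈ -1195.5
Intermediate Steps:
k(l) = 2*l
y(Y) = -4 + Y
c(F) = -1 + F/4 (c(F) = (-4 + F)/4 = -1 + F/4)
a(M, K) = K + 7*M
a(-174, c(6)) + s(k(11)) = ((-1 + (¼)*6) + 7*(-174)) + 2*11 = ((-1 + 3/2) - 1218) + 22 = (½ - 1218) + 22 = -2435/2 + 22 = -2391/2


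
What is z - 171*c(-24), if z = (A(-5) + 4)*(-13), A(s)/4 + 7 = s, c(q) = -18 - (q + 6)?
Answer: 572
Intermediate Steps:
c(q) = -24 - q (c(q) = -18 - (6 + q) = -18 + (-6 - q) = -24 - q)
A(s) = -28 + 4*s
z = 572 (z = ((-28 + 4*(-5)) + 4)*(-13) = ((-28 - 20) + 4)*(-13) = (-48 + 4)*(-13) = -44*(-13) = 572)
z - 171*c(-24) = 572 - 171*(-24 - 1*(-24)) = 572 - 171*(-24 + 24) = 572 - 171*0 = 572 + 0 = 572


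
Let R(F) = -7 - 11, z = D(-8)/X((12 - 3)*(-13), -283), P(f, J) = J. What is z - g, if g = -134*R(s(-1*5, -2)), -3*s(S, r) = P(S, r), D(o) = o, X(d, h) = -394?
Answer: -475160/197 ≈ -2412.0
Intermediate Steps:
s(S, r) = -r/3
z = 4/197 (z = -8/(-394) = -8*(-1/394) = 4/197 ≈ 0.020305)
R(F) = -18
g = 2412 (g = -134*(-18) = 2412)
z - g = 4/197 - 1*2412 = 4/197 - 2412 = -475160/197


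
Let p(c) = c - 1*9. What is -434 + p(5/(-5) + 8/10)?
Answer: -2216/5 ≈ -443.20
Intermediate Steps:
p(c) = -9 + c (p(c) = c - 9 = -9 + c)
-434 + p(5/(-5) + 8/10) = -434 + (-9 + (5/(-5) + 8/10)) = -434 + (-9 + (5*(-1/5) + 8*(1/10))) = -434 + (-9 + (-1 + 4/5)) = -434 + (-9 - 1/5) = -434 - 46/5 = -2216/5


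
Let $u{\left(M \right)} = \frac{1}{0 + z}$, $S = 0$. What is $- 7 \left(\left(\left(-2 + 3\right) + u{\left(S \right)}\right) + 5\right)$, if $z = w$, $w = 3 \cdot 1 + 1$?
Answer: $- \frac{175}{4} \approx -43.75$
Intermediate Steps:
$w = 4$ ($w = 3 + 1 = 4$)
$z = 4$
$u{\left(M \right)} = \frac{1}{4}$ ($u{\left(M \right)} = \frac{1}{0 + 4} = \frac{1}{4}$)
$- 7 \left(\left(\left(-2 + 3\right) + u{\left(S \right)}\right) + 5\right) = - 7 \left(\left(\left(-2 + 3\right) + \frac{1}{4}\right) + 5\right) = - 7 \left(\left(1 + \frac{1}{4}\right) + 5\right) = - 7 \left(\frac{5}{4} + 5\right) = \left(-7\right) \frac{25}{4} = - \frac{175}{4}$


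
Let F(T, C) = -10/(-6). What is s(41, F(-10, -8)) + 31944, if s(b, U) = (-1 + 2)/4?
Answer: 127777/4 ≈ 31944.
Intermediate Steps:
F(T, C) = 5/3 (F(T, C) = -10*(-⅙) = 5/3)
s(b, U) = ¼ (s(b, U) = (¼)*1 = ¼)
s(41, F(-10, -8)) + 31944 = ¼ + 31944 = 127777/4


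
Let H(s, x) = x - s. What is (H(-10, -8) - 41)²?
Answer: 1521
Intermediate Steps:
(H(-10, -8) - 41)² = ((-8 - 1*(-10)) - 41)² = ((-8 + 10) - 41)² = (2 - 41)² = (-39)² = 1521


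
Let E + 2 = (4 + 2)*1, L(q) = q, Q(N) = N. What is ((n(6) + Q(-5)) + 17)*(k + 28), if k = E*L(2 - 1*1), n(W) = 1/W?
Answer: 1168/3 ≈ 389.33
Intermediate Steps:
E = 4 (E = -2 + (4 + 2)*1 = -2 + 6*1 = -2 + 6 = 4)
n(W) = 1/W
k = 4 (k = 4*(2 - 1*1) = 4*(2 - 1) = 4*1 = 4)
((n(6) + Q(-5)) + 17)*(k + 28) = ((1/6 - 5) + 17)*(4 + 28) = ((⅙ - 5) + 17)*32 = (-29/6 + 17)*32 = (73/6)*32 = 1168/3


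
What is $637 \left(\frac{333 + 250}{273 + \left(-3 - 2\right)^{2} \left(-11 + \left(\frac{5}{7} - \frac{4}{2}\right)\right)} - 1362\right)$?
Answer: $- \frac{209954563}{239} \approx -8.7847 \cdot 10^{5}$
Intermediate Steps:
$637 \left(\frac{333 + 250}{273 + \left(-3 - 2\right)^{2} \left(-11 + \left(\frac{5}{7} - \frac{4}{2}\right)\right)} - 1362\right) = 637 \left(\frac{583}{273 + \left(-5\right)^{2} \left(-11 + \left(5 \cdot \frac{1}{7} - 2\right)\right)} - 1362\right) = 637 \left(\frac{583}{273 + 25 \left(-11 + \left(\frac{5}{7} - 2\right)\right)} - 1362\right) = 637 \left(\frac{583}{273 + 25 \left(-11 - \frac{9}{7}\right)} - 1362\right) = 637 \left(\frac{583}{273 + 25 \left(- \frac{86}{7}\right)} - 1362\right) = 637 \left(\frac{583}{273 - \frac{2150}{7}} - 1362\right) = 637 \left(\frac{583}{- \frac{239}{7}} - 1362\right) = 637 \left(583 \left(- \frac{7}{239}\right) - 1362\right) = 637 \left(- \frac{4081}{239} - 1362\right) = 637 \left(- \frac{329599}{239}\right) = - \frac{209954563}{239}$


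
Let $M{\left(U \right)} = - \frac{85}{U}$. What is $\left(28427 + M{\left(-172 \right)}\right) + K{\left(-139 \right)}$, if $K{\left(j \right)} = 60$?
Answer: $\frac{4899849}{172} \approx 28488.0$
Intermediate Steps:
$\left(28427 + M{\left(-172 \right)}\right) + K{\left(-139 \right)} = \left(28427 - \frac{85}{-172}\right) + 60 = \left(28427 - - \frac{85}{172}\right) + 60 = \left(28427 + \frac{85}{172}\right) + 60 = \frac{4889529}{172} + 60 = \frac{4899849}{172}$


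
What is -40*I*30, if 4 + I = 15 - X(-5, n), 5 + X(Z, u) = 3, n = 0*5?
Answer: -15600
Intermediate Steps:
n = 0
X(Z, u) = -2 (X(Z, u) = -5 + 3 = -2)
I = 13 (I = -4 + (15 - 1*(-2)) = -4 + (15 + 2) = -4 + 17 = 13)
-40*I*30 = -40*13*30 = -520*30 = -15600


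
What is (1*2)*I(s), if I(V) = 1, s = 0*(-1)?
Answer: 2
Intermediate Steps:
s = 0
(1*2)*I(s) = (1*2)*1 = 2*1 = 2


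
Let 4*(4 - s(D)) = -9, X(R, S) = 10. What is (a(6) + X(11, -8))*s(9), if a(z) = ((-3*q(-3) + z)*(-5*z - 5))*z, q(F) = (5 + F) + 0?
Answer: 125/2 ≈ 62.500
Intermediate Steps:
q(F) = 5 + F
s(D) = 25/4 (s(D) = 4 - ¼*(-9) = 4 + 9/4 = 25/4)
a(z) = z*(-6 + z)*(-5 - 5*z) (a(z) = ((-3*(5 - 3) + z)*(-5*z - 5))*z = ((-3*2 + z)*(-5 - 5*z))*z = ((-6 + z)*(-5 - 5*z))*z = z*(-6 + z)*(-5 - 5*z))
(a(6) + X(11, -8))*s(9) = (5*6*(6 - 1*6² + 5*6) + 10)*(25/4) = (5*6*(6 - 1*36 + 30) + 10)*(25/4) = (5*6*(6 - 36 + 30) + 10)*(25/4) = (5*6*0 + 10)*(25/4) = (0 + 10)*(25/4) = 10*(25/4) = 125/2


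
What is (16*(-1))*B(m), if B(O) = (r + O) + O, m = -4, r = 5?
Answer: 48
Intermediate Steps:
B(O) = 5 + 2*O (B(O) = (5 + O) + O = 5 + 2*O)
(16*(-1))*B(m) = (16*(-1))*(5 + 2*(-4)) = -16*(5 - 8) = -16*(-3) = 48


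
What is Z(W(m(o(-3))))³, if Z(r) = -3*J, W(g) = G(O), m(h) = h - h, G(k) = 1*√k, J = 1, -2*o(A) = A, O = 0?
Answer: -27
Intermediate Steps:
o(A) = -A/2
G(k) = √k
m(h) = 0
W(g) = 0 (W(g) = √0 = 0)
Z(r) = -3 (Z(r) = -3*1 = -3)
Z(W(m(o(-3))))³ = (-3)³ = -27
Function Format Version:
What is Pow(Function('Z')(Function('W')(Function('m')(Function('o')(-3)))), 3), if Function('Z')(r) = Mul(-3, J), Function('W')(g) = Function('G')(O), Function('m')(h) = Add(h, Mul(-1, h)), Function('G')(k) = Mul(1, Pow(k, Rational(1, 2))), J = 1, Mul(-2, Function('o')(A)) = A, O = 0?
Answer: -27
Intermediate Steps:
Function('o')(A) = Mul(Rational(-1, 2), A)
Function('G')(k) = Pow(k, Rational(1, 2))
Function('m')(h) = 0
Function('W')(g) = 0 (Function('W')(g) = Pow(0, Rational(1, 2)) = 0)
Function('Z')(r) = -3 (Function('Z')(r) = Mul(-3, 1) = -3)
Pow(Function('Z')(Function('W')(Function('m')(Function('o')(-3)))), 3) = Pow(-3, 3) = -27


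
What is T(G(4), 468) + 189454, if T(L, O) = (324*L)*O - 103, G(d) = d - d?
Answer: 189351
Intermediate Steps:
G(d) = 0
T(L, O) = -103 + 324*L*O (T(L, O) = 324*L*O - 103 = -103 + 324*L*O)
T(G(4), 468) + 189454 = (-103 + 324*0*468) + 189454 = (-103 + 0) + 189454 = -103 + 189454 = 189351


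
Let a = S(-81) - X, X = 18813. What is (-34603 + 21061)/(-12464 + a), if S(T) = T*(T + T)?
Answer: 13542/18155 ≈ 0.74591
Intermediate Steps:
S(T) = 2*T² (S(T) = T*(2*T) = 2*T²)
a = -5691 (a = 2*(-81)² - 1*18813 = 2*6561 - 18813 = 13122 - 18813 = -5691)
(-34603 + 21061)/(-12464 + a) = (-34603 + 21061)/(-12464 - 5691) = -13542/(-18155) = -13542*(-1/18155) = 13542/18155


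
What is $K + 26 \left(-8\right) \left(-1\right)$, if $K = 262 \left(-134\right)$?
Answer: $-34900$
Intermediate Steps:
$K = -35108$
$K + 26 \left(-8\right) \left(-1\right) = -35108 + 26 \left(-8\right) \left(-1\right) = -35108 - -208 = -35108 + 208 = -34900$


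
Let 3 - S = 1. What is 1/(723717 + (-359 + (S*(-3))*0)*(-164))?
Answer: 1/782593 ≈ 1.2778e-6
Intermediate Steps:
S = 2 (S = 3 - 1*1 = 3 - 1 = 2)
1/(723717 + (-359 + (S*(-3))*0)*(-164)) = 1/(723717 + (-359 + (2*(-3))*0)*(-164)) = 1/(723717 + (-359 - 6*0)*(-164)) = 1/(723717 + (-359 + 0)*(-164)) = 1/(723717 - 359*(-164)) = 1/(723717 + 58876) = 1/782593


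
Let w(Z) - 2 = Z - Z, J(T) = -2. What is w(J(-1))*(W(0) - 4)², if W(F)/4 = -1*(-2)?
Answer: 32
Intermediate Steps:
W(F) = 8 (W(F) = 4*(-1*(-2)) = 4*2 = 8)
w(Z) = 2 (w(Z) = 2 + (Z - Z) = 2 + 0 = 2)
w(J(-1))*(W(0) - 4)² = 2*(8 - 4)² = 2*4² = 2*16 = 32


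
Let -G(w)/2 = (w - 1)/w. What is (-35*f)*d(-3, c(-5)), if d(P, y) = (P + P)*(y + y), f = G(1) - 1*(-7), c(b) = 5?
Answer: 14700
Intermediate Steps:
G(w) = -2*(-1 + w)/w (G(w) = -2*(w - 1)/w = -2*(-1 + w)/w)
f = 7 (f = (-2 + 2/1) - 1*(-7) = (-2 + 2*1) + 7 = (-2 + 2) + 7 = 0 + 7 = 7)
d(P, y) = 4*P*y (d(P, y) = (2*P)*(2*y) = 4*P*y)
(-35*f)*d(-3, c(-5)) = (-35*7)*(4*(-3)*5) = -245*(-60) = 14700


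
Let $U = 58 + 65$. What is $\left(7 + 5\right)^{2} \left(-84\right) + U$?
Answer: $-11973$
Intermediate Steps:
$U = 123$
$\left(7 + 5\right)^{2} \left(-84\right) + U = \left(7 + 5\right)^{2} \left(-84\right) + 123 = 12^{2} \left(-84\right) + 123 = 144 \left(-84\right) + 123 = -12096 + 123 = -11973$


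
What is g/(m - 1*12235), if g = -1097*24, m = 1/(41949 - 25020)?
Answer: 222853356/103563157 ≈ 2.1519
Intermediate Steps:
m = 1/16929 ≈ 5.9070e-5
g = -26328
g/(m - 1*12235) = -26328/(1/16929 - 1*12235) = -26328/(1/16929 - 12235) = -26328/(-207126314/16929) = -26328*(-16929/207126314) = 222853356/103563157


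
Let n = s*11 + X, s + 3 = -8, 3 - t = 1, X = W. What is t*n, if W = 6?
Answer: -230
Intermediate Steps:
X = 6
t = 2 (t = 3 - 1*1 = 3 - 1 = 2)
s = -11 (s = -3 - 8 = -11)
n = -115 (n = -11*11 + 6 = -121 + 6 = -115)
t*n = 2*(-115) = -230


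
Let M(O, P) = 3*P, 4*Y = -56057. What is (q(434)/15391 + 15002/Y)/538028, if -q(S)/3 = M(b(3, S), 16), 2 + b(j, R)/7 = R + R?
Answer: -232913834/116049046514509 ≈ -2.0070e-6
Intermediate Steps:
Y = -56057/4 (Y = (¼)*(-56057) = -56057/4 ≈ -14014.)
b(j, R) = -14 + 14*R (b(j, R) = -14 + 7*(R + R) = -14 + 7*(2*R) = -14 + 14*R)
q(S) = -144 (q(S) = -9*16 = -3*48 = -144)
(q(434)/15391 + 15002/Y)/538028 = (-144/15391 + 15002/(-56057/4))/538028 = (-144*1/15391 + 15002*(-4/56057))*(1/538028) = (-144/15391 - 60008/56057)*(1/538028) = -931655336/862773287*1/538028 = -232913834/116049046514509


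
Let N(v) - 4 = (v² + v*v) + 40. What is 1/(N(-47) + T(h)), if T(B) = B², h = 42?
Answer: 1/6226 ≈ 0.00016062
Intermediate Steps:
N(v) = 44 + 2*v² (N(v) = 4 + ((v² + v*v) + 40) = 4 + ((v² + v²) + 40) = 4 + (2*v² + 40) = 4 + (40 + 2*v²) = 44 + 2*v²)
1/(N(-47) + T(h)) = 1/((44 + 2*(-47)²) + 42²) = 1/((44 + 2*2209) + 1764) = 1/((44 + 4418) + 1764) = 1/(4462 + 1764) = 1/6226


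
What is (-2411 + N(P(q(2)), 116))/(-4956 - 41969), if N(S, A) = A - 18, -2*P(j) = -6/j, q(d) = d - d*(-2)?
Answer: 2313/46925 ≈ 0.049291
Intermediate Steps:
q(d) = 3*d (q(d) = d + 2*d = 3*d)
P(j) = 3/j (P(j) = -(-3)/j = 3/j)
N(S, A) = -18 + A
(-2411 + N(P(q(2)), 116))/(-4956 - 41969) = (-2411 + (-18 + 116))/(-4956 - 41969) = (-2411 + 98)/(-46925) = -2313*(-1/46925) = 2313/46925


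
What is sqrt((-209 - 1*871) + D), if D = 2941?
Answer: sqrt(1861) ≈ 43.139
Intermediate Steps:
sqrt((-209 - 1*871) + D) = sqrt((-209 - 1*871) + 2941) = sqrt((-209 - 871) + 2941) = sqrt(-1080 + 2941) = sqrt(1861)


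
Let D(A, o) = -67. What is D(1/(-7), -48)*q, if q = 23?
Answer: -1541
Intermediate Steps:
D(1/(-7), -48)*q = -67*23 = -1541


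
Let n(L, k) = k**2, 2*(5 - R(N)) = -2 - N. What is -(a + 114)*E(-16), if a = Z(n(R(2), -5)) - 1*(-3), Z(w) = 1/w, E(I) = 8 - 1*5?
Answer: -8778/25 ≈ -351.12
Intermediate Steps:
R(N) = 6 + N/2 (R(N) = 5 - (-2 - N)/2 = 5 + (1 + N/2) = 6 + N/2)
E(I) = 3 (E(I) = 8 - 5 = 3)
Z(w) = 1/w
a = 76/25 (a = 1/((-5)**2) - 1*(-3) = 1/25 + 3 = 76/25 ≈ 3.0400)
-(a + 114)*E(-16) = -(76/25 + 114)*3 = -2926*3/25 = -1*8778/25 = -8778/25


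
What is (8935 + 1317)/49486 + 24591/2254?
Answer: 88572731/7967246 ≈ 11.117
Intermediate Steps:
(8935 + 1317)/49486 + 24591/2254 = 10252*(1/49486) + 24591*(1/2254) = 5126/24743 + 3513/322 = 88572731/7967246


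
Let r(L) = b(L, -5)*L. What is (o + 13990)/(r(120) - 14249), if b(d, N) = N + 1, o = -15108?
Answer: 86/1133 ≈ 0.075905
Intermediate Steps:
b(d, N) = 1 + N
r(L) = -4*L (r(L) = (1 - 5)*L = -4*L)
(o + 13990)/(r(120) - 14249) = (-15108 + 13990)/(-4*120 - 14249) = -1118/(-480 - 14249) = -1118/(-14729) = -1118*(-1/14729) = 86/1133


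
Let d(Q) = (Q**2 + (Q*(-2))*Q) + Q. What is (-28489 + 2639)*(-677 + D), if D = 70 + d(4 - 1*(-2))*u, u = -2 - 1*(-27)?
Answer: 35078450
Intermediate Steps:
u = 25 (u = -2 + 27 = 25)
d(Q) = Q - Q**2 (d(Q) = (Q**2 + (-2*Q)*Q) + Q = (Q**2 - 2*Q**2) + Q = -Q**2 + Q = Q - Q**2)
D = -680 (D = 70 + ((4 - 1*(-2))*(1 - (4 - 1*(-2))))*25 = 70 + ((4 + 2)*(1 - (4 + 2)))*25 = 70 + (6*(1 - 1*6))*25 = 70 + (6*(1 - 6))*25 = 70 + (6*(-5))*25 = 70 - 30*25 = 70 - 750 = -680)
(-28489 + 2639)*(-677 + D) = (-28489 + 2639)*(-677 - 680) = -25850*(-1357) = 35078450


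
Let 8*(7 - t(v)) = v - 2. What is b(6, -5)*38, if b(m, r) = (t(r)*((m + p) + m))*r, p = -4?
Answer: -11970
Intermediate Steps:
t(v) = 29/4 - v/8 (t(v) = 7 - (v - 2)/8 = 7 - (-2 + v)/8 = 7 + (¼ - v/8) = 29/4 - v/8)
b(m, r) = r*(-4 + 2*m)*(29/4 - r/8) (b(m, r) = ((29/4 - r/8)*((m - 4) + m))*r = ((29/4 - r/8)*((-4 + m) + m))*r = ((29/4 - r/8)*(-4 + 2*m))*r = ((-4 + 2*m)*(29/4 - r/8))*r = r*(-4 + 2*m)*(29/4 - r/8))
b(6, -5)*38 = -¼*(-5)*(-58 - 5)*(-2 + 6)*38 = -¼*(-5)*(-63)*4*38 = -315*38 = -11970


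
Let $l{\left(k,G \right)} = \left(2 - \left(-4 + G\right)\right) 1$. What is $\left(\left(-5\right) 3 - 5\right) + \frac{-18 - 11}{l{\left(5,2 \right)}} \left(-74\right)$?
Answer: $\frac{1033}{2} \approx 516.5$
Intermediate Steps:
$l{\left(k,G \right)} = 6 - G$ ($l{\left(k,G \right)} = \left(6 - G\right) 1 = 6 - G$)
$\left(\left(-5\right) 3 - 5\right) + \frac{-18 - 11}{l{\left(5,2 \right)}} \left(-74\right) = \left(\left(-5\right) 3 - 5\right) + \frac{-18 - 11}{6 - 2} \left(-74\right) = \left(-15 - 5\right) + - \frac{29}{6 - 2} \left(-74\right) = -20 + - \frac{29}{4} \left(-74\right) = -20 + \left(-29\right) \frac{1}{4} \left(-74\right) = -20 - - \frac{1073}{2} = -20 + \frac{1073}{2} = \frac{1033}{2}$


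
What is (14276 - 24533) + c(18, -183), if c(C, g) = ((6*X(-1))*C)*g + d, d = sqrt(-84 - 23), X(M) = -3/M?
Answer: -69549 + I*sqrt(107) ≈ -69549.0 + 10.344*I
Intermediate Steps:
d = I*sqrt(107) (d = sqrt(-107) = I*sqrt(107) ≈ 10.344*I)
c(C, g) = I*sqrt(107) + 18*C*g (c(C, g) = ((6*(-3/(-1)))*C)*g + I*sqrt(107) = ((6*(-3*(-1)))*C)*g + I*sqrt(107) = ((6*3)*C)*g + I*sqrt(107) = (18*C)*g + I*sqrt(107) = 18*C*g + I*sqrt(107) = I*sqrt(107) + 18*C*g)
(14276 - 24533) + c(18, -183) = (14276 - 24533) + (I*sqrt(107) + 18*18*(-183)) = -10257 + (I*sqrt(107) - 59292) = -10257 + (-59292 + I*sqrt(107)) = -69549 + I*sqrt(107)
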